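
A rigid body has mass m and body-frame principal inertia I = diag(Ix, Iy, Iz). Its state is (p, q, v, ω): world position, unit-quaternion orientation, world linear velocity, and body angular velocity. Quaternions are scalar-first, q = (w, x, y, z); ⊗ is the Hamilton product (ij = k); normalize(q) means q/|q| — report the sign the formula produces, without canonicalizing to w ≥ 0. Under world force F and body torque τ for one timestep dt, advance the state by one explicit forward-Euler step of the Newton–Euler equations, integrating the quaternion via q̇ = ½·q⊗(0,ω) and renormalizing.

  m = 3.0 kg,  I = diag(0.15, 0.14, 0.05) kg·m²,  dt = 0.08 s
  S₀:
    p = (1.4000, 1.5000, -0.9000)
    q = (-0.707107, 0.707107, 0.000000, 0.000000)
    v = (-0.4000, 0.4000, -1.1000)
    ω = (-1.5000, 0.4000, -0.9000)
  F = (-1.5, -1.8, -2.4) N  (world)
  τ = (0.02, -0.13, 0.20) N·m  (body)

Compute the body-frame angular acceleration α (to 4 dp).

gyro term ω×Iω = (0.0324, 0.1350, 0.0060)
(τ − ω×Iω)/I = (-0.0827, -1.8929, 3.8800)

α = (-0.0827, -1.8929, 3.8800)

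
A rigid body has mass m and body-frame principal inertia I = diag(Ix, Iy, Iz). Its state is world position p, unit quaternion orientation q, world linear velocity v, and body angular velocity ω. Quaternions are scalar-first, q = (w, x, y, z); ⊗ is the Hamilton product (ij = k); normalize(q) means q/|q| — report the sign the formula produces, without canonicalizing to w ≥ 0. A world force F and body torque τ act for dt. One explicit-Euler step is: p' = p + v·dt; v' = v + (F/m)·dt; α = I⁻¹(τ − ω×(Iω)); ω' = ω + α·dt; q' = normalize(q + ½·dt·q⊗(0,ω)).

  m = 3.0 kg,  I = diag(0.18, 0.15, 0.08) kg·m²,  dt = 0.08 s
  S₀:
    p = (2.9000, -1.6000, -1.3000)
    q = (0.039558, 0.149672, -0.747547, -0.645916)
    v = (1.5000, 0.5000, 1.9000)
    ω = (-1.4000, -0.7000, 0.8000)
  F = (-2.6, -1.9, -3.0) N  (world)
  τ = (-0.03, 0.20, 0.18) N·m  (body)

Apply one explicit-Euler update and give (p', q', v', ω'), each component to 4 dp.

a = F/m = (-0.8667, -0.6333, -1.0000)
new position p' = (3.0200, -1.5600, -1.1480)
v' = v + a·dt = (1.4307, 0.4493, 1.8200)
angular accel α = (-0.3844, 2.0800, 2.6175)
ω + α·dt = (-1.4308, -0.5336, 1.0094)
q⊗(0,ω) = (0.2029907, -1.1055600, 0.7568542, -1.1196898)
q' = normalize(q + ½dt·q⊗(0,ω)) = (0.0476, 0.1052, -0.7155, -0.6890)

p' = (3.0200, -1.5600, -1.1480)
q' = (0.0476, 0.1052, -0.7155, -0.6890)
v' = (1.4307, 0.4493, 1.8200)
ω' = (-1.4308, -0.5336, 1.0094)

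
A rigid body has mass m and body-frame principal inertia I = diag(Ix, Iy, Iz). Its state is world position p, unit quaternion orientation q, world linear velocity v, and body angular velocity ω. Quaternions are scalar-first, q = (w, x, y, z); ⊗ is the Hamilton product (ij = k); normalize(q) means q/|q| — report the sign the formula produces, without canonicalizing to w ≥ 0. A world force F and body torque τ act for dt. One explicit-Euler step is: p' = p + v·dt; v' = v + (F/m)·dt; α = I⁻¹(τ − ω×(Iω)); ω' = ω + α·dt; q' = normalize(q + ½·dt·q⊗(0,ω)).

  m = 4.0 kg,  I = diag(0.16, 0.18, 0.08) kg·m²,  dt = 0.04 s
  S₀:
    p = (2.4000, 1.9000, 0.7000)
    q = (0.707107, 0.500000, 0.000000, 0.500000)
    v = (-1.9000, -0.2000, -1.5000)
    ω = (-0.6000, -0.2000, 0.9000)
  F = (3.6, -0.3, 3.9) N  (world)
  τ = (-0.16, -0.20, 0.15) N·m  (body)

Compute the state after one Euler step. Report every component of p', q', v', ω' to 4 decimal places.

p' = (2.3240, 1.8920, 0.6400)
q' = (0.7039, 0.4934, -0.0178, 0.5106)
v' = (-1.8640, -0.2030, -1.4610)
ω' = (-0.6445, -0.2348, 0.9738)

new position p' = (2.3240, 1.8920, 0.6400)
new velocity v' = (-1.8640, -0.2030, -1.4610)
α = I⁻¹(τ − ω×Iω) = (-1.1125, -0.8711, 1.8450)
ω' = ω + α·dt = (-0.6445, -0.2348, 0.9738)
q⊗(0,ω) = (-0.1500000, -0.3242642, -0.8914214, 0.5363963)
q + ½dt·q⊗(0,ω), renormalized = (0.7039, 0.4934, -0.0178, 0.5106)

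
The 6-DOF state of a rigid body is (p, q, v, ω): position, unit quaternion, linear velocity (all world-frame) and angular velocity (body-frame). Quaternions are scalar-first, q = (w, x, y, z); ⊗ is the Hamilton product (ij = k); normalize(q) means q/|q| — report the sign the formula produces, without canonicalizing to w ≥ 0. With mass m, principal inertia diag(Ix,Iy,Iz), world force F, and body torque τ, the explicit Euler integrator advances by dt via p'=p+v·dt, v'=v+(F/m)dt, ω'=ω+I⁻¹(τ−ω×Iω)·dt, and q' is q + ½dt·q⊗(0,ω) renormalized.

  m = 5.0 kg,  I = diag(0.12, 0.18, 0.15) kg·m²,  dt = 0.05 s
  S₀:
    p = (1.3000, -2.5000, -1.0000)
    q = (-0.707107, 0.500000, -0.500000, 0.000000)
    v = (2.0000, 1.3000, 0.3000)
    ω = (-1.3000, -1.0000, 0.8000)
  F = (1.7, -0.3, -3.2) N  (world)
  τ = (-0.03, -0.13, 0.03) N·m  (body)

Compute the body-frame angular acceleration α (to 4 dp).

α = (-0.4500, -0.8956, -0.3200)

ω×(Iω) gyroscopic = (0.0240, 0.0312, 0.0780)
angular accel α = (-0.4500, -0.8956, -0.3200)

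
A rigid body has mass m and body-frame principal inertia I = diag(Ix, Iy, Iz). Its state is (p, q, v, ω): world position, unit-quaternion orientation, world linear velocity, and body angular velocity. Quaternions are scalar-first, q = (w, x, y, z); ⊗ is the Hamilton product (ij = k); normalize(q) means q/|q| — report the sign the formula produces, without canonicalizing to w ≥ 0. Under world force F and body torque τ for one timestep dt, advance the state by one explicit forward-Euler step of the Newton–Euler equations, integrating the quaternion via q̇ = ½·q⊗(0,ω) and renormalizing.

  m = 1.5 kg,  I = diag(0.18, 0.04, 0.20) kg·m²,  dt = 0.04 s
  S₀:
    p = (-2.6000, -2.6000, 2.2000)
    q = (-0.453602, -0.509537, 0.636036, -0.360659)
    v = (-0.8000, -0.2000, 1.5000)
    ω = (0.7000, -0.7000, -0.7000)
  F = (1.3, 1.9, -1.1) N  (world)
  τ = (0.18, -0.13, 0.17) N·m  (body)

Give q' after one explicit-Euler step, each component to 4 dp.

q' = (-0.4425, -0.5297, 0.6300, -0.3560)

Hamilton product q⊗(0,ω) = (0.5494398, -1.0152079, -0.2916158, 0.2289721)
q' = normalize(q + ½dt·q⊗(0,ω)) = (-0.4425, -0.5297, 0.6300, -0.3560)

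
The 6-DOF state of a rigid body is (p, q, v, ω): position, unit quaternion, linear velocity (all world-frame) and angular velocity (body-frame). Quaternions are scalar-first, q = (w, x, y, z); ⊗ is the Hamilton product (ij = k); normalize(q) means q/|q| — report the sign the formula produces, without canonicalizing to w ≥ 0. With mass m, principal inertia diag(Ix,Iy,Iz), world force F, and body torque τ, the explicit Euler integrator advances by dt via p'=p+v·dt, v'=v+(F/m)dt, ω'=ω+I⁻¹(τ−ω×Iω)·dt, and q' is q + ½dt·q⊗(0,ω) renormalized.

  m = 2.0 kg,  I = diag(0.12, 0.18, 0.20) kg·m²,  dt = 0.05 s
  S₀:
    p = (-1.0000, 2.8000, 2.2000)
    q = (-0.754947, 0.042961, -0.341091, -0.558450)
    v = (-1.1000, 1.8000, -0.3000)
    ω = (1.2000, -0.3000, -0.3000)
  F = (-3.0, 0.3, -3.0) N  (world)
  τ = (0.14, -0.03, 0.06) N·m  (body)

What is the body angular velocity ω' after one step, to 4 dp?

ω' = (1.2576, -0.3163, -0.2796)

gyro term ω×Iω = (0.0018, 0.0288, -0.0216)
α = I⁻¹(τ − ω×Iω) = (1.1517, -0.3267, 0.4080)
ω' = ω + α·dt = (1.2576, -0.3163, -0.2796)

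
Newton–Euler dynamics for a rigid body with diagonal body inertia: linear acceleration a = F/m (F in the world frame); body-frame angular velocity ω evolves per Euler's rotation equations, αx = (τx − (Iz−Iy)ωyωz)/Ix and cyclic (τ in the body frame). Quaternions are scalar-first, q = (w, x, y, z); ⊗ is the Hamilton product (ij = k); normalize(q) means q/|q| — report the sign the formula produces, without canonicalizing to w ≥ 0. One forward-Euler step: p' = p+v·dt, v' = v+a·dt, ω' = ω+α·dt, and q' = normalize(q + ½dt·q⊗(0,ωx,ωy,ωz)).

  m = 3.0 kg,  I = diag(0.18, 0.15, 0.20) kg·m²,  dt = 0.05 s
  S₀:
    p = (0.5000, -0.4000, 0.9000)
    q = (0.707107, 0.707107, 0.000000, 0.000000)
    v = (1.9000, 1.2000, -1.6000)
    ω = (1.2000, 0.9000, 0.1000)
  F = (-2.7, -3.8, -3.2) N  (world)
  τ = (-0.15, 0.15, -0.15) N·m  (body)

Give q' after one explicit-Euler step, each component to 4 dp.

Hamilton product q⊗(0,ω) = (-0.8485284, 0.8485284, 0.5656856, 0.7071070)
updated quaternion q' = (0.6854, 0.7278, 0.0141, 0.0177)

q' = (0.6854, 0.7278, 0.0141, 0.0177)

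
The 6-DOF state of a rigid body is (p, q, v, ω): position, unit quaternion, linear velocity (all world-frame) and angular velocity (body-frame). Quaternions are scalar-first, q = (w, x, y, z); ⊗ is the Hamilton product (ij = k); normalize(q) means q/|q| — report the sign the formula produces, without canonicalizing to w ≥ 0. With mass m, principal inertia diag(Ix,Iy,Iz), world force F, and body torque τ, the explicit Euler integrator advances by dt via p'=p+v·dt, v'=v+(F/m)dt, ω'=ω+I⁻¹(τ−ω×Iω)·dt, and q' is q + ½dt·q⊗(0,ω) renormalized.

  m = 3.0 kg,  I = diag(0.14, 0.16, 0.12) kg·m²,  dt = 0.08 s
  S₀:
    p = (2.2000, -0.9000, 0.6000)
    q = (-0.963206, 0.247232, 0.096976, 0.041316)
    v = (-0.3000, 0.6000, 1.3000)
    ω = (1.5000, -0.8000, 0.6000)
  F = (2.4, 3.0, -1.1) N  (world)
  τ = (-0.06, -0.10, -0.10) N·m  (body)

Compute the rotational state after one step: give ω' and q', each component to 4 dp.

(τ − ω×Iω)/I = (-0.5657, -0.7375, -0.6333)
ω' = ω + α·dt = (1.4547, -0.8590, 0.5493)
q⊗(0,ω) = (-0.3180568, -1.3535706, 0.6841996, -0.9211732)
q' = normalize(q + ½dt·q⊗(0,ω)) = (-0.9734, 0.1926, 0.1240, 0.0045)

ω' = (1.4547, -0.8590, 0.5493)
q' = (-0.9734, 0.1926, 0.1240, 0.0045)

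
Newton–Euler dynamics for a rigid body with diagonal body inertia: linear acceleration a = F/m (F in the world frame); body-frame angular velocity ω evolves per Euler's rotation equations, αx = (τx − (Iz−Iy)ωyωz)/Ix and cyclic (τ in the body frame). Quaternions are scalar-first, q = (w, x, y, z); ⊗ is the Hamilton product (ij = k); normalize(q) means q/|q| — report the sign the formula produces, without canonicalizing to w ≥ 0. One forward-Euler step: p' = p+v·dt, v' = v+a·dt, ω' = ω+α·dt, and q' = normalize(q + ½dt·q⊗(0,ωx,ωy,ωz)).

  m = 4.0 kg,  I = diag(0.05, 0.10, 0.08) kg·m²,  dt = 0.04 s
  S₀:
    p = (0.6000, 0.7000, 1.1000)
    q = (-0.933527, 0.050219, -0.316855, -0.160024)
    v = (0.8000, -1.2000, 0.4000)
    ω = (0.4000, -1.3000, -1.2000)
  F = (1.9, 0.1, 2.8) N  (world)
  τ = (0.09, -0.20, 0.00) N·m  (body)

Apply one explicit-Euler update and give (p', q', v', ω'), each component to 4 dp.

p' = (0.6320, 0.6520, 1.1160)
q' = (-0.9454, 0.0462, -0.2925, -0.1363)
v' = (0.8190, -1.1990, 0.4280)
ω' = (0.4970, -1.3858, -1.1870)

α = I⁻¹(τ − ω×Iω) = (2.4240, -2.1440, 0.3250)
ω' = ω + α·dt = (0.4970, -1.3858, -1.1870)
Hamilton product q⊗(0,ω) = (-0.6240279, -0.2012160, 1.2098383, 1.1816897)
q + ½dt·q⊗(0,ω), renormalized = (-0.9454, 0.0462, -0.2925, -0.1363)
p' = p + v·dt = (0.6320, 0.6520, 1.1160)
v + (F/m)dt = (0.8190, -1.1990, 0.4280)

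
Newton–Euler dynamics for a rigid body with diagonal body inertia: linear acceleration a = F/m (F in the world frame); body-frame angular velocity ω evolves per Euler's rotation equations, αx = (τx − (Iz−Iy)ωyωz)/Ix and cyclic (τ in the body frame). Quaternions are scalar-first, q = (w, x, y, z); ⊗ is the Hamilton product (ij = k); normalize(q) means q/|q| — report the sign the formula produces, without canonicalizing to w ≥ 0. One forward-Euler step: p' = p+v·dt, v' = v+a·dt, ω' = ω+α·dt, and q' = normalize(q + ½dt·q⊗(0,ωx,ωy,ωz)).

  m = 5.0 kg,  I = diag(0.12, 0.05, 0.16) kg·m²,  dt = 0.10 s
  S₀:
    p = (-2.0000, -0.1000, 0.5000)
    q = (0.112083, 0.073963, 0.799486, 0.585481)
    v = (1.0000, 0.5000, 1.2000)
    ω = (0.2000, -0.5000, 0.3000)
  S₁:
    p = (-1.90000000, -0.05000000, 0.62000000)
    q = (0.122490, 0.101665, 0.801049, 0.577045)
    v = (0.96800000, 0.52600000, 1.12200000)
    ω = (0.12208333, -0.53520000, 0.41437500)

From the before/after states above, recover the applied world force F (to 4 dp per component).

v₁ − v₀ = (-0.03200000, 0.02600000, -0.07800000)
applied force F = (-1.6000, 1.3000, -3.9000)

F = (-1.6000, 1.3000, -3.9000)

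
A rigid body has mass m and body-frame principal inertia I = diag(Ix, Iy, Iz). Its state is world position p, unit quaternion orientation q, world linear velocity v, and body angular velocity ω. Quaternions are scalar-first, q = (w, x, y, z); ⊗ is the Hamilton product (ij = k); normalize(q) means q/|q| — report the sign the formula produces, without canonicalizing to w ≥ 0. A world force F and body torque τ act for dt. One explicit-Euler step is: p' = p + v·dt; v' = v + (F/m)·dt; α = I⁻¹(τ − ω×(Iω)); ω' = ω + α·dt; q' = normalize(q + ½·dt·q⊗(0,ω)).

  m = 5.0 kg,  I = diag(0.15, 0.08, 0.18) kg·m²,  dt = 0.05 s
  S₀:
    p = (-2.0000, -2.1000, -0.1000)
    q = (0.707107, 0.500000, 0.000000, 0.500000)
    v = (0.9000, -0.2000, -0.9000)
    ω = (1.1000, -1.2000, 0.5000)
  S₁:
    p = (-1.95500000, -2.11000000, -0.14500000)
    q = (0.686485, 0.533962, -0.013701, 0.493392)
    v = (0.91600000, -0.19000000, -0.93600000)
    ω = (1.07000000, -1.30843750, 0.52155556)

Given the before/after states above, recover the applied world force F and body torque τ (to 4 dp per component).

Δω = ω₁−ω₀ = (-0.03000000, -0.10843750, 0.02155556)
applied torque τ = (-0.1500, -0.1900, 0.1700)
Δv = v₁−v₀ = (0.01600000, 0.01000000, -0.03600000)
m·(v₁−v₀)/dt = (1.6000, 1.0000, -3.6000)

F = (1.6000, 1.0000, -3.6000)
τ = (-0.1500, -0.1900, 0.1700)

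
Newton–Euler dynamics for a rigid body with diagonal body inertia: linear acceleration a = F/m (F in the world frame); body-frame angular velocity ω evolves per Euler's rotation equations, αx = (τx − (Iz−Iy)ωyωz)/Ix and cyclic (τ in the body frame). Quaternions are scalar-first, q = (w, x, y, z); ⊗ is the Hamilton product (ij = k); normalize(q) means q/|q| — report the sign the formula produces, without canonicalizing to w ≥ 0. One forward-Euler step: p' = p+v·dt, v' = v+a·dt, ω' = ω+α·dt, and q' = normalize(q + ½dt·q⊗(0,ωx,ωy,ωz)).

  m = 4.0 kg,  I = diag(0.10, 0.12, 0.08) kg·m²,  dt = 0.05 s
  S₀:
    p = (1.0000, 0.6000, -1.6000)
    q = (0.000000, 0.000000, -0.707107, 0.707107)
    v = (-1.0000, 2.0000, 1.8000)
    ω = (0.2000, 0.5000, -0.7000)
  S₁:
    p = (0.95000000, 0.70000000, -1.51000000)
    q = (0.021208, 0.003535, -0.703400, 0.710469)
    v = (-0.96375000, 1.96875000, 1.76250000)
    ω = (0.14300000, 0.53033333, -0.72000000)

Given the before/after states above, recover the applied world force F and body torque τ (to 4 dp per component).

rate change Δω = (-0.05700000, 0.03033333, -0.02000000)
precession coupling = (0.0140, -0.0028, 0.0020)
I·α + gyro = (-0.1000, 0.0700, -0.0300)
velocity change Δv = (0.03625000, -0.03125000, -0.03750000)
m·(v₁−v₀)/dt = (2.9000, -2.5000, -3.0000)

F = (2.9000, -2.5000, -3.0000)
τ = (-0.1000, 0.0700, -0.0300)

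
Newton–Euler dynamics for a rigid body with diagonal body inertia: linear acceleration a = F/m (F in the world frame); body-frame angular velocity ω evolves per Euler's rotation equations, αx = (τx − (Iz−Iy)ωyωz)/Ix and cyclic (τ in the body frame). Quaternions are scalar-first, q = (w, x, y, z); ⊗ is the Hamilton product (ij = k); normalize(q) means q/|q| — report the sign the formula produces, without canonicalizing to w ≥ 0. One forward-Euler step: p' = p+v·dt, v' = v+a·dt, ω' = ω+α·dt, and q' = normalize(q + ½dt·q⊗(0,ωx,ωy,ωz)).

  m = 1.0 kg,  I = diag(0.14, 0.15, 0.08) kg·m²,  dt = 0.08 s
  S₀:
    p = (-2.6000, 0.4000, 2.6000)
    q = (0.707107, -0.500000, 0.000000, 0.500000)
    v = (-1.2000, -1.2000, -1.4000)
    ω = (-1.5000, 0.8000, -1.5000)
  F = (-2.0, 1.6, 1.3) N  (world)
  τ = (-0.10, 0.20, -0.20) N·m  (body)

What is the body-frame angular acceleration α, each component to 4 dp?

α = (-1.3143, 0.4333, -2.3500)

precession coupling ω×(Iω) = (0.0840, 0.1350, -0.0120)
angular accel α = (-1.3143, 0.4333, -2.3500)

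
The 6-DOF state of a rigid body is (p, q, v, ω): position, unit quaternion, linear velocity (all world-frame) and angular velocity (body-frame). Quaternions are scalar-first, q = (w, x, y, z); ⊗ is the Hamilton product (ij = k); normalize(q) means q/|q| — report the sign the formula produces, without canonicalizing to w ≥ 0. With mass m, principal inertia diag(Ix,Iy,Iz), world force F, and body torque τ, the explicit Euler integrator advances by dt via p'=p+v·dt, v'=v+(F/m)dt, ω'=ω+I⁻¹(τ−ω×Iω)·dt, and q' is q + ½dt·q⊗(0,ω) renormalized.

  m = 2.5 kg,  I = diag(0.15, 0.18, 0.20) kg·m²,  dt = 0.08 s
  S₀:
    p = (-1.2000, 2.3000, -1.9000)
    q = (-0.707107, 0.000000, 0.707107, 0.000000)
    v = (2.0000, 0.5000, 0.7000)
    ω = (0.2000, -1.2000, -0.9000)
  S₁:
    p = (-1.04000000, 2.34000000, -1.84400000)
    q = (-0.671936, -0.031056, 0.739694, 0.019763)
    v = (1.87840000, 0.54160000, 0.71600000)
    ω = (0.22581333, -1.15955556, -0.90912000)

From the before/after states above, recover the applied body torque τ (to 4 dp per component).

ω₁ − ω₀ = (0.02581333, 0.04044444, -0.00912000)
τ = I·(Δω/dt) + ω₀×(Iω₀) = (0.0700, 0.1000, -0.0300)

τ = (0.0700, 0.1000, -0.0300)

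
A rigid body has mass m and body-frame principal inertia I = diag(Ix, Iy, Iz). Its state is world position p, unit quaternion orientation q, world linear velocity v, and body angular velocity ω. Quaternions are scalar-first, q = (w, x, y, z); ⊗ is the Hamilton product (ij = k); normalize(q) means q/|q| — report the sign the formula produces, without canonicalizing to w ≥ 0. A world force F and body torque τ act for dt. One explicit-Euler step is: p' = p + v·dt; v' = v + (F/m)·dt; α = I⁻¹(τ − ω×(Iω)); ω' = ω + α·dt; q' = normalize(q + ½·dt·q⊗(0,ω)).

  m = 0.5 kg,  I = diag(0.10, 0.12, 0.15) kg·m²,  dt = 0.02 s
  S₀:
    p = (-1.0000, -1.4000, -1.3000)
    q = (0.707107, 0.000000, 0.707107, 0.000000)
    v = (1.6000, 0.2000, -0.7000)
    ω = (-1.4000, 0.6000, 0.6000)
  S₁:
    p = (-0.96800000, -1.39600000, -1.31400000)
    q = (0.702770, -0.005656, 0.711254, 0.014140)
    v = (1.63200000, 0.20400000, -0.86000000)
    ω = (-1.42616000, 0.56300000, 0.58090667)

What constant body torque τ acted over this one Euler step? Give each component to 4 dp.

ω₁ − ω₀ = (-0.02616000, -0.03700000, -0.01909333)
precession coupling = (0.0108, 0.0420, -0.0168)
τ = I·(Δω/dt) + ω₀×(Iω₀) = (-0.1200, -0.1800, -0.1600)

τ = (-0.1200, -0.1800, -0.1600)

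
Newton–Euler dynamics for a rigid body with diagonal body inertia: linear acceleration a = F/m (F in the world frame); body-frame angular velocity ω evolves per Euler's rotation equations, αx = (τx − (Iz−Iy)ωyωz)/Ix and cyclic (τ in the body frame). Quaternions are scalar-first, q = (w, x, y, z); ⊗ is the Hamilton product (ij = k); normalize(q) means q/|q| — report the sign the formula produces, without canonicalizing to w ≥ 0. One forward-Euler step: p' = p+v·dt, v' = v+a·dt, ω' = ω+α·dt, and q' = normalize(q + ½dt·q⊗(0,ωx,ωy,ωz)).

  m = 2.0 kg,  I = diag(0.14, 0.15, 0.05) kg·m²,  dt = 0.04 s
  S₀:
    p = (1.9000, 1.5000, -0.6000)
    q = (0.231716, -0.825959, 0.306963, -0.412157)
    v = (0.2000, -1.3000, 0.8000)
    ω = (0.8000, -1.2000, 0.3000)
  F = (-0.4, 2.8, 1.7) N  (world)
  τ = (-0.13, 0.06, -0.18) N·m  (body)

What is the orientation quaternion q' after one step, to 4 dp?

q⊗(0,ω) = (1.1527699, -0.2171267, -0.3599971, 0.8150952)
q' = normalize(q + ½dt·q⊗(0,ω)) = (0.2547, -0.8299, 0.2996, -0.3957)

q' = (0.2547, -0.8299, 0.2996, -0.3957)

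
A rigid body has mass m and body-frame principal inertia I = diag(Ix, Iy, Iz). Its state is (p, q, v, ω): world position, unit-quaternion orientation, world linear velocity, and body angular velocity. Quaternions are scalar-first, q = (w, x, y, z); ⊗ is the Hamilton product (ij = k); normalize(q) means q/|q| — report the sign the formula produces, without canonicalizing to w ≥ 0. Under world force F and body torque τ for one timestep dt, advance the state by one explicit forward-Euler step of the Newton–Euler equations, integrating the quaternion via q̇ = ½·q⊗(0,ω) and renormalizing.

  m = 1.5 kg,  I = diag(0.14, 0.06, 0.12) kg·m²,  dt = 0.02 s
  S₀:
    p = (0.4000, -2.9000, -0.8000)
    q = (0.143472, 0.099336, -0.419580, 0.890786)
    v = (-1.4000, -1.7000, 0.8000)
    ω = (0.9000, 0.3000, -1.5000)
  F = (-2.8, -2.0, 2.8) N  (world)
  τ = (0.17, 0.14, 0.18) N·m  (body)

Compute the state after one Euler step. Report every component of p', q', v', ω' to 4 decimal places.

p' = (0.3720, -2.9340, -0.7840)
q' = (0.1572, 0.1042, -0.4096, 0.8926)
v' = (-1.4373, -1.7267, 0.8373)
ω' = (0.9281, 0.3557, -1.4664)

new position p' = (0.3720, -2.9340, -0.7840)
v + (F/m)dt = (-1.4373, -1.7267, 0.8373)
(τ − ω×Iω)/I = (1.4071, 2.7833, 1.6800)
ω + α·dt = (0.9281, 0.3557, -1.4664)
Hamilton product q⊗(0,ω) = (1.3726506, 0.4912590, 0.9937530, 0.1922148)
q' = normalize(q + ½dt·q⊗(0,ω)) = (0.1572, 0.1042, -0.4096, 0.8926)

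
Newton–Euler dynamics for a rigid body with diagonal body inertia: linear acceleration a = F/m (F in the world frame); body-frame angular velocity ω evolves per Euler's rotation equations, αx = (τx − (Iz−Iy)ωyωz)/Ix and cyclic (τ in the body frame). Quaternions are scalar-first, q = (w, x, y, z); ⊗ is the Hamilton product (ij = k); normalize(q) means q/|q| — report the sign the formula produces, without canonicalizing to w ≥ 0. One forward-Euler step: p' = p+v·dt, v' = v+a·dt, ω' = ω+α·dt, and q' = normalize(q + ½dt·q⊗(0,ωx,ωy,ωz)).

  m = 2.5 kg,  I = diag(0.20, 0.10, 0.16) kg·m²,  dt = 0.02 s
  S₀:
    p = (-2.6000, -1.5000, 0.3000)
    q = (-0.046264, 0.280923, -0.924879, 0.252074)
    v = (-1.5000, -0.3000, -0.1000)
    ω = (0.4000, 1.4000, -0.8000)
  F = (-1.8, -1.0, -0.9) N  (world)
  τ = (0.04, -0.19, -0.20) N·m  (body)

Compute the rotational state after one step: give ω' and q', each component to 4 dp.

precession coupling ω×(Iω) = (-0.0672, -0.0128, -0.0560)
(τ − ω×Iω)/I = (0.5360, -1.7720, -0.9000)
new body rate ω' = (0.4107, 1.3646, -0.8180)
Hamilton product q⊗(0,ω) = (1.3841206, 0.3684940, 0.2607984, 0.8002550)
q' = normalize(q + ½dt·q⊗(0,ω)) = (-0.0324, 0.2846, -0.9221, 0.2600)

ω' = (0.4107, 1.3646, -0.8180)
q' = (-0.0324, 0.2846, -0.9221, 0.2600)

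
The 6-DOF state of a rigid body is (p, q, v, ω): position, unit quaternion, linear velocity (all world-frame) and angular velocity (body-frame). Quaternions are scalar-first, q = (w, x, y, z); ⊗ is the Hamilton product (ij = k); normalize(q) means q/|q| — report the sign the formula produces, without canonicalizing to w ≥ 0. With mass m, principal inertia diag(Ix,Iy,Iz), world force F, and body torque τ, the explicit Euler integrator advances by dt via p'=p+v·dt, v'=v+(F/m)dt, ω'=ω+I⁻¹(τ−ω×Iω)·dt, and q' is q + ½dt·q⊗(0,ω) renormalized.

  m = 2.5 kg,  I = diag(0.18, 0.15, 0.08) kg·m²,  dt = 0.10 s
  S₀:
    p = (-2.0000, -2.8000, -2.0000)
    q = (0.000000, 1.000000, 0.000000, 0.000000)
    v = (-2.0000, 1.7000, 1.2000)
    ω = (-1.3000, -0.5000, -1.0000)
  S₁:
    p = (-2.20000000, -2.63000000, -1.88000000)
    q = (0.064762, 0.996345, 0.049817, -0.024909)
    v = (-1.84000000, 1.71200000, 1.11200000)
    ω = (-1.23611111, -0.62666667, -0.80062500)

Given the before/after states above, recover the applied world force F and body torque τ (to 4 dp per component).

Δω = ω₁−ω₀ = (0.06388889, -0.12666667, 0.19937500)
τ = I·(Δω/dt) + ω₀×(Iω₀) = (0.0800, -0.0600, 0.1400)
v₁ − v₀ = (0.16000000, 0.01200000, -0.08800000)
F = m·Δv/dt = (4.0000, 0.3000, -2.2000)

F = (4.0000, 0.3000, -2.2000)
τ = (0.0800, -0.0600, 0.1400)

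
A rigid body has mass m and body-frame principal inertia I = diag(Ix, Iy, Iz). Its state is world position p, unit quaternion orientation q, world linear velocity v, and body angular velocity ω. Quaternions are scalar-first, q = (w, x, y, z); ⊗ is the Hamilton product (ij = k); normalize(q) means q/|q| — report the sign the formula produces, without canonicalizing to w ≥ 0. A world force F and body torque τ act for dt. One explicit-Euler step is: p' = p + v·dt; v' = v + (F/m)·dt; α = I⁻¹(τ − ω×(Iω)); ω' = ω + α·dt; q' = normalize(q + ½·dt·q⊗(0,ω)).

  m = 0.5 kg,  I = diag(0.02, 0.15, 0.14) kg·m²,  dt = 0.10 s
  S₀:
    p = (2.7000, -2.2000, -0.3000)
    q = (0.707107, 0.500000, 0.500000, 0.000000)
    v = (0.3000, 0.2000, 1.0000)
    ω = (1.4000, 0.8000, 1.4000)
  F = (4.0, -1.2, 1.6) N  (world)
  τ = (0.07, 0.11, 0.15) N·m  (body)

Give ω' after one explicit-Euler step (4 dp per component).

ω' = (1.8060, 1.0301, 1.4031)

angular accel α = (4.0600, 2.3013, 0.0314)
ω' = ω + α·dt = (1.8060, 1.0301, 1.4031)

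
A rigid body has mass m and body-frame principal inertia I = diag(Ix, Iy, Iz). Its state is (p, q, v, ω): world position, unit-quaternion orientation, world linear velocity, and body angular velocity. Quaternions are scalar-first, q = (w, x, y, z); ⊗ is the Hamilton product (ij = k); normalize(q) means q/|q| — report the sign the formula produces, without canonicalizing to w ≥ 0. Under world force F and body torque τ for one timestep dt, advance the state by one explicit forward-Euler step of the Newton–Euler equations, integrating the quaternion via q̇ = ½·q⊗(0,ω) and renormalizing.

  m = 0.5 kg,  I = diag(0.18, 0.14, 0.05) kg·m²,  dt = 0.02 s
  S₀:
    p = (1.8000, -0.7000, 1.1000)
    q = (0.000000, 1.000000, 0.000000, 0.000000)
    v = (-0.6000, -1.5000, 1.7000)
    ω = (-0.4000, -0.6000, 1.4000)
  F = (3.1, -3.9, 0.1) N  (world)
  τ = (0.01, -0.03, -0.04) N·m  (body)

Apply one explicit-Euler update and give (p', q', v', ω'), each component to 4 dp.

p' = (1.7880, -0.7300, 1.1340)
q' = (0.0040, 0.9999, -0.0140, -0.0060)
v' = (-0.4760, -1.6560, 1.7040)
ω' = (-0.4073, -0.5939, 1.3878)

a = F/m = (6.2000, -7.8000, 0.2000)
p' = p + v·dt = (1.7880, -0.7300, 1.1340)
v' = v + a·dt = (-0.4760, -1.6560, 1.7040)
ω×(Iω) gyroscopic = (0.0756, -0.0728, -0.0096)
angular accel α = (-0.3644, 0.3057, -0.6080)
ω' = ω + α·dt = (-0.4073, -0.5939, 1.3878)
2q̇ = q⊗(0,ω) = (0.4000000, 0.0000000, -1.4000000, -0.6000000)
q' = normalize(q + ½dt·q⊗(0,ω)) = (0.0040, 0.9999, -0.0140, -0.0060)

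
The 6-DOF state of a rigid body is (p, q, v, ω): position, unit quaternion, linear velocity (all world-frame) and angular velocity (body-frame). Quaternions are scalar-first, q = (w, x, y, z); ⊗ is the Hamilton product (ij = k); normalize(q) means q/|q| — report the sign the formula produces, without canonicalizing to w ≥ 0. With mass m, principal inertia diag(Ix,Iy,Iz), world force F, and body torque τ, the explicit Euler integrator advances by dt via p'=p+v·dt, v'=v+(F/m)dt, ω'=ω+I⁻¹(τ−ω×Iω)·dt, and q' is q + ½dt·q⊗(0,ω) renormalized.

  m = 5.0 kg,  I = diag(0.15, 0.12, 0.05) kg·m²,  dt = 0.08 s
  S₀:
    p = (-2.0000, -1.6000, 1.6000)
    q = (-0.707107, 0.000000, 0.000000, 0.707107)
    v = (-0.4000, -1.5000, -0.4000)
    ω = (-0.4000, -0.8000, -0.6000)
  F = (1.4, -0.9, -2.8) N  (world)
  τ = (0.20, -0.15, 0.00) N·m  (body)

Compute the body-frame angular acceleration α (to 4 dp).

α = (1.5573, -1.4500, 0.1920)

gyro term ω×Iω = (-0.0336, 0.0240, -0.0096)
(τ − ω×Iω)/I = (1.5573, -1.4500, 0.1920)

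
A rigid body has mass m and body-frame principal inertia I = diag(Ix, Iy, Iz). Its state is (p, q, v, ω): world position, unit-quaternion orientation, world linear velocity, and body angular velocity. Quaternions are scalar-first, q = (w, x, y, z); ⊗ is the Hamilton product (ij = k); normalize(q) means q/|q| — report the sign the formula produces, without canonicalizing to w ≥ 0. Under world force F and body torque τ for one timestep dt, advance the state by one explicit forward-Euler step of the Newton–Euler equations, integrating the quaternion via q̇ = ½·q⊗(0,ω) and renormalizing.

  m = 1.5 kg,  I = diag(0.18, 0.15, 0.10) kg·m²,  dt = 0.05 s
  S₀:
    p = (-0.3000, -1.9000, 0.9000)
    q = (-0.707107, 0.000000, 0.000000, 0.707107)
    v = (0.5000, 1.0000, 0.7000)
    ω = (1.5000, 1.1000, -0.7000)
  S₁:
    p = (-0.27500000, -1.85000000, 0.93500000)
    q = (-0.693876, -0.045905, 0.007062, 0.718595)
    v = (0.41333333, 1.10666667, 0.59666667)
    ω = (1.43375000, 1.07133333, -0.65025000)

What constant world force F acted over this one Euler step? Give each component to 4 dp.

v₁ − v₀ = (-0.08666667, 0.10666667, -0.10333333)
m·(v₁−v₀)/dt = (-2.6000, 3.2000, -3.1000)

F = (-2.6000, 3.2000, -3.1000)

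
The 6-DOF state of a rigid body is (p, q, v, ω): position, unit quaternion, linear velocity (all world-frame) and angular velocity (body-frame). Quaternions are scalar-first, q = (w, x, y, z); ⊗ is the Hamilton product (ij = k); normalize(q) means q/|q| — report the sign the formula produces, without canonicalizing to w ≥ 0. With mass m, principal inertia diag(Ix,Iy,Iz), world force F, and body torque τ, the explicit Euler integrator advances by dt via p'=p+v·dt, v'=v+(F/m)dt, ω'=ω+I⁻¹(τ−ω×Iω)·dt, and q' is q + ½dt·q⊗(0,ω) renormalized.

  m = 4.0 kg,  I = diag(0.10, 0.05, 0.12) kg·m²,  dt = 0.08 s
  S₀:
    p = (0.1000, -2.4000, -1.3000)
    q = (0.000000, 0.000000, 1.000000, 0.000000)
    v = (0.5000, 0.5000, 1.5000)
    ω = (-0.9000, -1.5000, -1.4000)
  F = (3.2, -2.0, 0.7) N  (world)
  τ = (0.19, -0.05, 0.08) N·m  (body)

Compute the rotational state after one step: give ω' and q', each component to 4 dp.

ω' = (-0.8656, -1.5397, -1.3017)
q' = (0.0598, -0.0558, 0.9960, 0.0359)

gyro term ω×Iω = (0.1470, -0.0252, -0.0675)
angular accel α = (0.4300, -0.4960, 1.2292)
ω' = ω + α·dt = (-0.8656, -1.5397, -1.3017)
2q̇ = q⊗(0,ω) = (1.5000000, -1.4000000, 0.0000000, 0.9000000)
updated quaternion q' = (0.0598, -0.0558, 0.9960, 0.0359)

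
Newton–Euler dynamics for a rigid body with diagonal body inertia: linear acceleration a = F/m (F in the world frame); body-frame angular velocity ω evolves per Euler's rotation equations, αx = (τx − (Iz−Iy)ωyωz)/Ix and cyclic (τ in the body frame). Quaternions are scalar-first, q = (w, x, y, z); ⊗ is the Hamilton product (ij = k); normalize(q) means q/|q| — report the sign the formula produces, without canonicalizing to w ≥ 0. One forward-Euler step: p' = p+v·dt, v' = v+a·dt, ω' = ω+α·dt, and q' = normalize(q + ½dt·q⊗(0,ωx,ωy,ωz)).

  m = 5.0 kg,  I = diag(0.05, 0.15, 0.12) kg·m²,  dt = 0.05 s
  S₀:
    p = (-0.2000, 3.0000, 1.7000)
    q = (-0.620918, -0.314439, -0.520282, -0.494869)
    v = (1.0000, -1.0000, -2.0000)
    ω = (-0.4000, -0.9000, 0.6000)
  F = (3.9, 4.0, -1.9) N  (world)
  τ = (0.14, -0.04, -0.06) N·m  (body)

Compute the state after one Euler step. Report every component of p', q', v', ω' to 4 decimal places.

p' = (-0.1500, 2.9500, 1.6000)
q' = (-0.6281, -0.3270, -0.4964, -0.5021)
v' = (1.0390, -0.9600, -2.0190)
ω' = (-0.2762, -0.9189, 0.5600)

precession coupling ω×(Iω) = (0.0162, 0.0168, 0.0360)
α = I⁻¹(τ − ω×Iω) = (2.4760, -0.3787, -0.8000)
ω' = ω + α·dt = (-0.2762, -0.9189, 0.5600)
Hamilton product q⊗(0,ω) = (-0.2971080, -0.5091841, 0.9454372, -0.2976685)
q + ½dt·q⊗(0,ω), renormalized = (-0.6281, -0.3270, -0.4964, -0.5021)
linear accel F/m = (0.7800, 0.8000, -0.3800)
p + v·dt = (-0.1500, 2.9500, 1.6000)
v + (F/m)dt = (1.0390, -0.9600, -2.0190)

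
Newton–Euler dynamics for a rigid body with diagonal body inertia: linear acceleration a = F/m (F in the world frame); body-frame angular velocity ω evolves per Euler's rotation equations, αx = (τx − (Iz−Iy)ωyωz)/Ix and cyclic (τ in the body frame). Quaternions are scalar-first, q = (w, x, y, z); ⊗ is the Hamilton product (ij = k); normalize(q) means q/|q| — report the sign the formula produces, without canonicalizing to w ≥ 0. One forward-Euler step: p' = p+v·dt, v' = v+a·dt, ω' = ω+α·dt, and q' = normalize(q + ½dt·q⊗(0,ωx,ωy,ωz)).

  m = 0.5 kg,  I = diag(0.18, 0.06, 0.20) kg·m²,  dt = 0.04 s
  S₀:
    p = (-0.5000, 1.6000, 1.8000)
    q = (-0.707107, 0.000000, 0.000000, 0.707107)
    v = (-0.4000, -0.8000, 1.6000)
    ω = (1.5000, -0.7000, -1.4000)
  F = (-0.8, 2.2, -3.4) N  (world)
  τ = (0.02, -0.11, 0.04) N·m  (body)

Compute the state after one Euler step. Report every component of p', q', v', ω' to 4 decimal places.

gyro term ω×Iω = (0.1372, 0.0420, 0.1260)
α = I⁻¹(τ − ω×Iω) = (-0.6511, -2.5333, -0.4300)
ω' = ω + α·dt = (1.4740, -0.8013, -1.4172)
2q̇ = q⊗(0,ω) = (0.9899498, -0.5656856, 1.5556354, 0.9899498)
q + ½dt·q⊗(0,ω), renormalized = (-0.6867, -0.0113, 0.0311, 0.7262)
new position p' = (-0.5160, 1.5680, 1.8640)
new velocity v' = (-0.4640, -0.6240, 1.3280)

p' = (-0.5160, 1.5680, 1.8640)
q' = (-0.6867, -0.0113, 0.0311, 0.7262)
v' = (-0.4640, -0.6240, 1.3280)
ω' = (1.4740, -0.8013, -1.4172)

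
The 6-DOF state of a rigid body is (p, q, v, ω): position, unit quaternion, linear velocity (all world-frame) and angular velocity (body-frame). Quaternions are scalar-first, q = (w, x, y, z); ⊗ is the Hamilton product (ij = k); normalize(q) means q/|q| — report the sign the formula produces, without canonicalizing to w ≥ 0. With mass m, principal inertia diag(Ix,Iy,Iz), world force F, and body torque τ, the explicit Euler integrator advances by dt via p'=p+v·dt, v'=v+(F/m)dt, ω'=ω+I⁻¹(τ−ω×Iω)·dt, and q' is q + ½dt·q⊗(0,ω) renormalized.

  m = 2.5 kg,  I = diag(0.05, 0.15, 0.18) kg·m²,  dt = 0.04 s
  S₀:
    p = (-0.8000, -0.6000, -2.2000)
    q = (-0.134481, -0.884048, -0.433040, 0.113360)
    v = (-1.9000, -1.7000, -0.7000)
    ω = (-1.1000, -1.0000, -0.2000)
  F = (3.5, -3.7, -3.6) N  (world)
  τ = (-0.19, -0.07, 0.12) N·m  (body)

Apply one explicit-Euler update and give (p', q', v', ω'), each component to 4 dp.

precession coupling ω×(Iω) = (0.0060, -0.0286, 0.1100)
α = I⁻¹(τ − ω×Iω) = (-3.9200, -0.2760, 0.0556)
ω' = ω + α·dt = (-1.2568, -1.0110, -0.1978)
Hamilton product q⊗(0,ω) = (-1.3828208, 0.3478971, -0.1670246, 0.4346002)
q' = normalize(q + ½dt·q⊗(0,ω)) = (-0.1621, -0.8767, -0.4362, 0.1220)
new position p' = (-0.8760, -0.6680, -2.2280)
new velocity v' = (-1.8440, -1.7592, -0.7576)

p' = (-0.8760, -0.6680, -2.2280)
q' = (-0.1621, -0.8767, -0.4362, 0.1220)
v' = (-1.8440, -1.7592, -0.7576)
ω' = (-1.2568, -1.0110, -0.1978)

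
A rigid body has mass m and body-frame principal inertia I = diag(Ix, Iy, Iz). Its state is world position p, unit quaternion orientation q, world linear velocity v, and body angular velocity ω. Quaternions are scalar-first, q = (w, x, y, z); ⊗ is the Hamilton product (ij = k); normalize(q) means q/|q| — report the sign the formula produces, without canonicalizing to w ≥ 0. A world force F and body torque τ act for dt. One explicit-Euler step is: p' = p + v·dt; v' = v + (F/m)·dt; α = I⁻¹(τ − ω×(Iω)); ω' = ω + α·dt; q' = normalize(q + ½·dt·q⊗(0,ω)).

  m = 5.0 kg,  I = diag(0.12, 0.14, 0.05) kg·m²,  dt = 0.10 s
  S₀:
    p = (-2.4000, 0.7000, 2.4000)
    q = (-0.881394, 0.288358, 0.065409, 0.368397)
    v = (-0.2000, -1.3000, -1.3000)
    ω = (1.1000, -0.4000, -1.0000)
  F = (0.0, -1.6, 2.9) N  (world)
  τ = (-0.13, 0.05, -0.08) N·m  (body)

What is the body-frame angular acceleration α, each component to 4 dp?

α = (-0.7833, 0.9071, -1.4240)

ω×(Iω) gyroscopic = (-0.0360, -0.0770, -0.0088)
(τ − ω×Iω)/I = (-0.7833, 0.9071, -1.4240)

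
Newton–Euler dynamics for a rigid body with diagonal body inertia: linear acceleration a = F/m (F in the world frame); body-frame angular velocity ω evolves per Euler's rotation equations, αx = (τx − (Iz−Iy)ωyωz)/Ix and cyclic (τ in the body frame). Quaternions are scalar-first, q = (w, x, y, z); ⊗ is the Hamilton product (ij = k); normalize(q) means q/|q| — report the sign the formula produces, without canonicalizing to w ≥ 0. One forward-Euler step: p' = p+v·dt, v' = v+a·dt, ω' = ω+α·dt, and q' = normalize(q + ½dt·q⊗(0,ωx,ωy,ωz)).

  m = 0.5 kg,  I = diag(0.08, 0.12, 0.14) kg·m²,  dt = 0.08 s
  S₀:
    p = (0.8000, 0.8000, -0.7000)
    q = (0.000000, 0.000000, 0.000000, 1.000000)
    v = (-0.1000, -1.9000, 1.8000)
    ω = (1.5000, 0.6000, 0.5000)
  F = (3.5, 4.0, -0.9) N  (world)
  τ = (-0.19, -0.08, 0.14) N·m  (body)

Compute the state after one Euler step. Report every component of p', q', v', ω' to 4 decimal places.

p' = (0.7920, 0.6480, -0.5560)
q' = (-0.0200, -0.0239, 0.0599, 0.9977)
v' = (0.4600, -1.2600, 1.6560)
ω' = (1.3040, 0.5767, 0.5594)

angular accel α = (-2.4500, -0.2917, 0.7429)
new body rate ω' = (1.3040, 0.5767, 0.5594)
q⊗(0,ω) = (-0.5000000, -0.6000000, 1.5000000, 0.0000000)
q + ½dt·q⊗(0,ω), renormalized = (-0.0200, -0.0239, 0.0599, 0.9977)
p + v·dt = (0.7920, 0.6480, -0.5560)
v + (F/m)dt = (0.4600, -1.2600, 1.6560)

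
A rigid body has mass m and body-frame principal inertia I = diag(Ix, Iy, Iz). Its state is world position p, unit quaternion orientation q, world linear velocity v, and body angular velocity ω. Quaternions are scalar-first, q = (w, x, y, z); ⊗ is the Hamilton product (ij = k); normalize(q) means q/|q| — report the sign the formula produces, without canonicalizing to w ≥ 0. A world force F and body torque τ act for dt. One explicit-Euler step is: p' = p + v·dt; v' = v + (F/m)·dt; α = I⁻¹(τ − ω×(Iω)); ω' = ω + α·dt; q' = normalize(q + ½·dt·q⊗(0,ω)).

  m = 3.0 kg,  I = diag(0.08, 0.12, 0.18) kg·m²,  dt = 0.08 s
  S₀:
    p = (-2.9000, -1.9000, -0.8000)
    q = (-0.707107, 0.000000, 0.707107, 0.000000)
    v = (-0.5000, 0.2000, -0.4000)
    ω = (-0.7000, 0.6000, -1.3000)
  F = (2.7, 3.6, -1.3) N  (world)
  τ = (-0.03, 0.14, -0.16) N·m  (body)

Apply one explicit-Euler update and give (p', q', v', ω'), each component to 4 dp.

p' = (-2.9400, -1.8840, -0.8320)
q' = (-0.7226, -0.0169, 0.6887, 0.0565)
v' = (-0.4280, 0.2960, -0.4347)
ω' = (-0.6832, 0.7540, -1.3636)

a = (0.9000, 1.2000, -0.4333)
new position p' = (-2.9400, -1.8840, -0.8320)
new velocity v' = (-0.4280, 0.2960, -0.4347)
(τ − ω×Iω)/I = (0.2100, 1.9250, -0.7956)
ω' = ω + α·dt = (-0.6832, 0.7540, -1.3636)
Hamilton product q⊗(0,ω) = (-0.4242642, -0.4242642, -0.4242642, 1.4142140)
updated quaternion q' = (-0.7226, -0.0169, 0.6887, 0.0565)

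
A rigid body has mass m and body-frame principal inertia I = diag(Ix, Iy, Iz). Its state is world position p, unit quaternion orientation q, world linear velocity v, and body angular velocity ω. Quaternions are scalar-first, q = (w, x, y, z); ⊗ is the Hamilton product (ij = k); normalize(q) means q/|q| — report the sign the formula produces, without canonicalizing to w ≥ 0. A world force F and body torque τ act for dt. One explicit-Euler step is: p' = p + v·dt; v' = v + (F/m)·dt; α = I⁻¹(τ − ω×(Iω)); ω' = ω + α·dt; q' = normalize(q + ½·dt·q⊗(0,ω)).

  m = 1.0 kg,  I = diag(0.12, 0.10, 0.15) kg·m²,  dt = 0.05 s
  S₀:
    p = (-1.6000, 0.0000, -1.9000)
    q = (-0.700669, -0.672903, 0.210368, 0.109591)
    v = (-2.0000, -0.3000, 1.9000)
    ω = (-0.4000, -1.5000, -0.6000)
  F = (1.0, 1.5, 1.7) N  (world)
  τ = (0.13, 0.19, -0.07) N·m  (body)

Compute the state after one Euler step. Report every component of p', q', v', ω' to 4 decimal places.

p' = (-1.7000, -0.0150, -1.8050)
q' = (-0.6973, -0.6644, 0.2253, 0.1473)
v' = (-1.9500, -0.2250, 1.9850)
ω' = (-0.3646, -1.4014, -0.6193)

a = (1.0000, 1.5000, 1.7000)
p + v·dt = (-1.7000, -0.0150, -1.8050)
new velocity v' = (-1.9500, -0.2250, 1.9850)
(τ − ω×Iω)/I = (0.7083, 1.9720, -0.3867)
ω + α·dt = (-0.3646, -1.4014, -0.6193)
q⊗(0,ω) = (0.1121454, 0.3184333, 0.6034253, 1.5139031)
updated quaternion q' = (-0.6973, -0.6644, 0.2253, 0.1473)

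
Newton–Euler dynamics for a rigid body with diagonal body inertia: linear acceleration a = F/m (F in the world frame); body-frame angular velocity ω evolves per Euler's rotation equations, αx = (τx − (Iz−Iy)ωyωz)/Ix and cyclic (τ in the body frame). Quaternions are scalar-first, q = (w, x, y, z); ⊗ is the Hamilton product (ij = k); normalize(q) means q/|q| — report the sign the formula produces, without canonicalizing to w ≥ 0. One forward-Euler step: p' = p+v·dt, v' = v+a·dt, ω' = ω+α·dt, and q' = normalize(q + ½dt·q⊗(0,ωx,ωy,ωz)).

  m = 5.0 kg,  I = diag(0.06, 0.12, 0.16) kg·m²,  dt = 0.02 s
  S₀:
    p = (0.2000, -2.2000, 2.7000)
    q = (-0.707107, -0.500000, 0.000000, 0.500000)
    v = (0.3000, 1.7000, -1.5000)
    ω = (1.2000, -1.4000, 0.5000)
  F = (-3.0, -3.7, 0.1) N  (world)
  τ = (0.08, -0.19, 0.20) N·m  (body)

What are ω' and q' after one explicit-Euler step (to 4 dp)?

ω' = (1.2360, -1.4217, 0.5376)
q' = (-0.7035, -0.5014, 0.0184, 0.5034)

precession coupling ω×(Iω) = (-0.0280, -0.0600, -0.1008)
angular accel α = (1.8000, -1.0833, 1.8800)
ω + α·dt = (1.2360, -1.4217, 0.5376)
q⊗(0,ω) = (0.3500000, -0.1485284, 1.8399498, 0.3464465)
q + ½dt·q⊗(0,ω), renormalized = (-0.7035, -0.5014, 0.0184, 0.5034)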